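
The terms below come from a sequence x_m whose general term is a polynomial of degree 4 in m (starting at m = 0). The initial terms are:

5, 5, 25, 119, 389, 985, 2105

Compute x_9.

11309

1st diffs: 0, 20, 94, 270, 596, 1120.
2nd diffs: 20, 74, 176, 326, 524.
3rd diffs: 54, 102, 150, 198.
4th diffs: 48, 48, 48 (constant).
Newton forward-difference form: x_m = 5 + 20·C(m,2) + 54·C(m,3) + 48·C(m,4).
At m = 9: m = 9, so x_9 = 5 + 720 + 4536 + 6048 = 11309.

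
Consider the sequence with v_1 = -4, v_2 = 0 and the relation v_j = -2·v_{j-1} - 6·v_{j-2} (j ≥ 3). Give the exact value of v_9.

5568

Applying the relation repeatedly:
v_3 = 24  v_4 = -48  v_5 = -48  v_6 = 384  v_7 = -480  v_8 = -1344  v_9 = 5568.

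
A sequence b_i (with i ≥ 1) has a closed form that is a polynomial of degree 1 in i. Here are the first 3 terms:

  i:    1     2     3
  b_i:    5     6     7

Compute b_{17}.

1st diffs: 1, 1 (constant).
So b_i = i + 4.
Evaluating at i = 17 gives b_{17} = 21.

21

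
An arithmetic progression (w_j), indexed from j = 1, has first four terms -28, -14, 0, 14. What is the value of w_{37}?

476

Common difference d = 14.
w_j = -28 + (j - 1)·14.
w_{37} = -28 + 36·14 = 476.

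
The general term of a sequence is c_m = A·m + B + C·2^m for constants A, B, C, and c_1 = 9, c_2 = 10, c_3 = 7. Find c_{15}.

Plug in m = 1, 2, 3: A + B + 2C = 9; 2A + B + 4C = 10; 3A + B + 8C = 7.
Subtracting the first from the second: A + 2C = 1.
Subtracting the second from the third: A + 4C = -3.
Solving: C = -2, A = 5, then B = 8.
Hence c_{15} = 5·15 + 8 + (-2)·32768 = -65453.

-65453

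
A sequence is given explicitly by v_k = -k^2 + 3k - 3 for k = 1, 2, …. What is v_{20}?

v_{20} = -1·20^2 + 3·20 - 3 = -343.

-343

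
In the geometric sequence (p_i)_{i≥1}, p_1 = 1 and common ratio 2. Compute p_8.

128

p_i = 1·2^(i-1).
p_8 = 1·2^7 = 128.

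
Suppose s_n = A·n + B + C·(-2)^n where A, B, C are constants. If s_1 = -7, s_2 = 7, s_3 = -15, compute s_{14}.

32791

Write the equations: A + B - 2C = -7; 2A + B + 4C = 7; 3A + B - 8C = -15.
Subtracting the first from the second: A + 6C = 14.
Subtracting the second from the third: A - 12C = -22.
Solving: C = 2, A = 2, then B = -5.
So s_n = 2·n + (-5) + 2·(-2)^n; at n=14 this is 32791.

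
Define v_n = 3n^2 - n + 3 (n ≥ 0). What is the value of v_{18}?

957

v_{18} = 3·18^2 - 1·18 + 3 = 957.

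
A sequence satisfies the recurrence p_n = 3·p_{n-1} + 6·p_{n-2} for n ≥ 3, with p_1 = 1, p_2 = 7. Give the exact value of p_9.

Compute successive terms:
p_3 = 27; p_4 = 123; p_5 = 531; p_6 = 2331; p_7 = 10179; p_8 = 44523; p_9 = 194643.

194643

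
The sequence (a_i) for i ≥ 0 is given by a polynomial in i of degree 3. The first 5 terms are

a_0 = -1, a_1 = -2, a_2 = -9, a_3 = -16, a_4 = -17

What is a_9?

1st diffs: -1, -7, -7, -1.
2nd diffs: -6, 0, 6.
3rd diffs: 6, 6 (constant).
So a_i = i^3 - 6i^2 + 4i - 1.
Evaluating at i = 9 gives a_9 = 278.

278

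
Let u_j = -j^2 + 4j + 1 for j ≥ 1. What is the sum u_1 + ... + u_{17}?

Over j = 1..17: Σj = 153, Σj² = 1785.
Total = (-1)·1785 + (4)·153 + (1)·17 = -1156.

-1156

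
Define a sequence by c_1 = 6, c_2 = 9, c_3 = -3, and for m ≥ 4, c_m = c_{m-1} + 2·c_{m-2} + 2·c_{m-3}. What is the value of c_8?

471

Applying the relation repeatedly:
c_4 = 27, c_5 = 39, c_6 = 87, c_7 = 219, c_8 = 471.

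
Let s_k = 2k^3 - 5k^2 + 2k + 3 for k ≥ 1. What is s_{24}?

s_{24} = 2·24^3 - 5·24^2 + 2·24 + 3 = 24819.

24819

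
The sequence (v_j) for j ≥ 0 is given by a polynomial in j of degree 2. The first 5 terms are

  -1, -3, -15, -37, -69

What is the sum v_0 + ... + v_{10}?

-1771

1st diffs: -2, -12, -22, -32.
2nd diffs: -10, -10, -10 (constant).
Newton forward-difference form: v_j = -1 + (-2)·C(j,1) + (-10)·C(j,2).
Continuing: …, -111, -163, -225, -297, …, v_{10} = -471.
Summing j = 0..10 (11 terms) gives -1771.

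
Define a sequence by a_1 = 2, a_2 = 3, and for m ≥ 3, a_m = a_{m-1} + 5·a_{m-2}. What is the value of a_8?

1863

a_3 = 13  a_4 = 28  a_5 = 93  a_6 = 233  a_7 = 698  a_8 = 1863.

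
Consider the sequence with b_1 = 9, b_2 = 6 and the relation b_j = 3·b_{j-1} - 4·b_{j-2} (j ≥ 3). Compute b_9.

2718

Applying the relation repeatedly:
b_3 = -18; b_4 = -78; b_5 = -162; b_6 = -174; b_7 = 126; b_8 = 1074; b_9 = 2718.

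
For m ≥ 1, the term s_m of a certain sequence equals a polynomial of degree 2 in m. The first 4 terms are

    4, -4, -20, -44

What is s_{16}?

1st diffs: -8, -16, -24.
2nd diffs: -8, -8 (constant).
So s_m = -4m^2 + 4m + 4.
Evaluating at m = 16 gives s_{16} = -956.

-956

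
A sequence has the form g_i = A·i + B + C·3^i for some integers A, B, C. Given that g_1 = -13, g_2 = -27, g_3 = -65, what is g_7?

Plug in i = 1, 2, 3: A + B + 3C = -13; 2A + B + 9C = -27; 3A + B + 27C = -65.
Subtracting the first from the second: A + 6C = -14.
Subtracting the second from the third: A + 18C = -38.
Solving: C = -2, A = -2, then B = -5.
Therefore g_7 = -14 + (-5) + (-2)·2187 = -4393.

-4393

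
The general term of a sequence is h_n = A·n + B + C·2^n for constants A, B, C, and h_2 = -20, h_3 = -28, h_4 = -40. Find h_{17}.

-131148

Write the equations: 2A + B + 4C = -20; 3A + B + 8C = -28; 4A + B + 16C = -40.
Subtracting the first from the second: A + 4C = -8.
Subtracting the second from the third: A + 8C = -12.
Solving: C = -1, A = -4, then B = -8.
Therefore h_{17} = -68 + (-8) + (-1)·131072 = -131148.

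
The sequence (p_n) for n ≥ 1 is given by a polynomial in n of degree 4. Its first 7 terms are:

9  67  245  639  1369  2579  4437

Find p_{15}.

1st diffs: 58, 178, 394, 730, 1210, 1858.
2nd diffs: 120, 216, 336, 480, 648.
3rd diffs: 96, 120, 144, 168.
4th diffs: 24, 24, 24 (constant).
Newton forward-difference form: p_n = 9 + 58·C(n-1,1) + 120·C(n-1,2) + 96·C(n-1,3) + 24·C(n-1,4).
At n = 15: n-1 = 14, so p_{15} = 9 + 812 + 10920 + 34944 + 24024 = 70709.

70709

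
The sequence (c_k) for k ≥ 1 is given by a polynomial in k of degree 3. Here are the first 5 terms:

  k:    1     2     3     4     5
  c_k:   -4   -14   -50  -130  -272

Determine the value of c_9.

-1820

1st diffs: -10, -36, -80, -142.
2nd diffs: -26, -44, -62.
3rd diffs: -18, -18 (constant).
So c_k = -3k^3 + 5k^2 - 4k - 2.
Evaluating at k = 9 gives c_9 = -1820.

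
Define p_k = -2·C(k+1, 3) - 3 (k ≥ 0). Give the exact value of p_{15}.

C(16, 3) = 560, so p_{15} = -1123.

-1123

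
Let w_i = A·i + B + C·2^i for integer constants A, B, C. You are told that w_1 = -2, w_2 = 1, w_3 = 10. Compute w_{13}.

24532

The three given values yield: A + B + 2C = -2; 2A + B + 4C = 1; 3A + B + 8C = 10.
Subtracting the first from the second: A + 2C = 3.
Subtracting the second from the third: A + 4C = 9.
Solving: C = 3, A = -3, then B = -5.
Therefore w_{13} = -39 + (-5) + 3·8192 = 24532.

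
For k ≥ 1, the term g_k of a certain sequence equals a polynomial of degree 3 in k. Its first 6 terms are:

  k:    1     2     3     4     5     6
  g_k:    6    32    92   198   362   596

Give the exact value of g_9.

1838

1st diffs: 26, 60, 106, 164, 234.
2nd diffs: 34, 46, 58, 70.
3rd diffs: 12, 12, 12 (constant).
So g_k = 2k^3 + 5k^2 - 3k + 2.
Evaluating at k = 9 gives g_9 = 1838.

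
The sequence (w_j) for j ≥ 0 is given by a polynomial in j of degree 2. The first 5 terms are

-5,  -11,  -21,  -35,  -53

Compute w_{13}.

-395

1st diffs: -6, -10, -14, -18.
2nd diffs: -4, -4, -4 (constant).
Newton forward-difference form: w_j = -5 + (-6)·C(j,1) + (-4)·C(j,2).
At j = 13: j = 13, so w_{13} = -5 - 78 - 312 = -395.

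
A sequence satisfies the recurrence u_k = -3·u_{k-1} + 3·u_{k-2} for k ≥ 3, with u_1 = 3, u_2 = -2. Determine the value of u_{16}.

Step forward from the initial values:
u_3 = 15;  u_4 = -51;  u_5 = 198;  …;  u_{13} = 8417763;  u_{14} = -31914162;  u_{15} = 120995775;  u_{16} = -458729811.

-458729811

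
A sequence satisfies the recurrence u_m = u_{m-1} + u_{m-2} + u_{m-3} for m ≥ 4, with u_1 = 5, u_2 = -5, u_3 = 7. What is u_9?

133

Compute successive terms:
u_4 = 7  u_5 = 9  u_6 = 23  u_7 = 39  u_8 = 71  u_9 = 133.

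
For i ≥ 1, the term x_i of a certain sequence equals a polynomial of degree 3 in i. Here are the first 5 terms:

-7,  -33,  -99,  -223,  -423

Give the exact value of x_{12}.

1st diffs: -26, -66, -124, -200.
2nd diffs: -40, -58, -76.
3rd diffs: -18, -18 (constant).
Newton forward-difference form: x_i = -7 + (-26)·C(i-1,1) + (-40)·C(i-1,2) + (-18)·C(i-1,3).
At i = 12: i-1 = 11, so x_{12} = -7 - 286 - 2200 - 2970 = -5463.

-5463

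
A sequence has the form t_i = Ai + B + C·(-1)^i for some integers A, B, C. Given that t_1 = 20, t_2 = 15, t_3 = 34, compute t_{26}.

183

At i = 1, 2, 3: A + B - C = 20; 2A + B + C = 15; 3A + B - C = 34.
Subtracting the first from the second: A + 2C = -5.
Subtracting the second from the third: A - 2C = 19.
Solving: C = -6, A = 7, then B = 7.
Therefore t_{26} = 182 + 7 + (-6)·1 = 183.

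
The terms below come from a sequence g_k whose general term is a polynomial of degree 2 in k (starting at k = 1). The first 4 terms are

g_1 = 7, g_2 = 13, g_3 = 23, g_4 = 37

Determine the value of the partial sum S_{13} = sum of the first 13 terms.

1703

1st diffs: 6, 10, 14.
2nd diffs: 4, 4 (constant).
Newton forward-difference form: g_k = 7 + 6·C(k-1,1) + 4·C(k-1,2).
Continuing: …, 55, 77, 103, 133, …, g_{13} = 343.
Summing k = 1..13 (13 terms) gives 1703.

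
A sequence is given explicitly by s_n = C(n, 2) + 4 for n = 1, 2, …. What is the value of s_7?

C(7, 2) = 21, so s_7 = 25.

25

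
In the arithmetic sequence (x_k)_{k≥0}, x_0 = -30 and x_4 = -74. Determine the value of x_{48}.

Common difference d = (-74 - (-30)) / (4 - 0) = -11.
x_k = -30 + (k - 0)·(-11).
x_{48} = -30 + 48·(-11) = -558.

-558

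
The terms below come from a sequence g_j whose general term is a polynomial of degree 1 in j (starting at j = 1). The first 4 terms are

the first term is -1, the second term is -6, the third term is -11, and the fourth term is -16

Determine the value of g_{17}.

-81

1st diffs: -5, -5, -5 (constant).
So g_j = -5j + 4.
Evaluating at j = 17 gives g_{17} = -81.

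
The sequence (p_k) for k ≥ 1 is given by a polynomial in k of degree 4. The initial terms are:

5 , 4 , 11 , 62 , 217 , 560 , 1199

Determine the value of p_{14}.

28072

1st diffs: -1, 7, 51, 155, 343, 639.
2nd diffs: 8, 44, 104, 188, 296.
3rd diffs: 36, 60, 84, 108.
4th diffs: 24, 24, 24 (constant).
So p_k = k^4 - 4k^3 + 3k^2 + 3k + 2.
Evaluating at k = 14 gives p_{14} = 28072.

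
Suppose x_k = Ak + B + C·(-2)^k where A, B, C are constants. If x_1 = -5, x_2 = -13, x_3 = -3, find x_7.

109

The three given values yield: A + B - 2C = -5; 2A + B + 4C = -13; 3A + B - 8C = -3.
Subtracting the first from the second: A + 6C = -8.
Subtracting the second from the third: A - 12C = 10.
Solving: C = -1, A = -2, then B = -5.
Hence x_7 = -2·7 + (-5) + (-1)·(-128) = 109.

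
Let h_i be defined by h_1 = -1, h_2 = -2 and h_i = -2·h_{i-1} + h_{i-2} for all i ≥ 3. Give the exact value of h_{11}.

Compute successive terms:
h_3 = 3;  h_4 = -8;  h_5 = 19;  h_6 = -46;  h_7 = 111;  h_8 = -268;  h_9 = 647;  h_{10} = -1562;  h_{11} = 3771.

3771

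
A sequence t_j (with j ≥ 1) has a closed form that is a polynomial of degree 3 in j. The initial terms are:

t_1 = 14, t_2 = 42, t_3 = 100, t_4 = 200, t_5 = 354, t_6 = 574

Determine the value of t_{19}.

14900

1st diffs: 28, 58, 100, 154, 220.
2nd diffs: 30, 42, 54, 66.
3rd diffs: 12, 12, 12 (constant).
So t_j = 2j^3 + 3j^2 + 5j + 4.
Evaluating at j = 19 gives t_{19} = 14900.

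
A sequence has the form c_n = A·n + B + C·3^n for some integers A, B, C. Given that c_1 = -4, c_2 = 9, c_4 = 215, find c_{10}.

177089

Plug in n = 1, 2, 4: A + B + 3C = -4; 2A + B + 9C = 9; 4A + B + 81C = 215.
Subtracting the first from the second: A + 6C = 13.
Subtracting the second from the third: 2A + 72C = 206.
Solving: C = 3, A = -5, then B = -8.
Hence c_{10} = -5·10 + (-8) + 3·59049 = 177089.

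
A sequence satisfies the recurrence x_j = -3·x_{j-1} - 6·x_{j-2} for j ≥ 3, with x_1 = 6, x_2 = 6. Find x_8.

-2754

Step forward from the initial values:
x_3 = -54; x_4 = 126; x_5 = -54; x_6 = -594; x_7 = 2106; x_8 = -2754.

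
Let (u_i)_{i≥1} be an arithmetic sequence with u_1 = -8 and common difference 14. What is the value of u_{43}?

580

u_i = -8 + (i - 1)·14.
u_{43} = -8 + 42·14 = 580.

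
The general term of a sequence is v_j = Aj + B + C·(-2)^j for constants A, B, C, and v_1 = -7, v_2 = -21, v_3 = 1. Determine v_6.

-149

The three given values yield: A + B - 2C = -7; 2A + B + 4C = -21; 3A + B - 8C = 1.
Subtracting the first from the second: A + 6C = -14.
Subtracting the second from the third: A - 12C = 22.
Solving: C = -2, A = -2, then B = -9.
Therefore v_6 = -12 + (-9) + (-2)·64 = -149.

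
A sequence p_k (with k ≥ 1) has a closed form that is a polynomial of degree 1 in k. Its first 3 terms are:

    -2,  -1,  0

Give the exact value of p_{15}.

12

1st diffs: 1, 1 (constant).
So p_k = k - 3.
Evaluating at k = 15 gives p_{15} = 12.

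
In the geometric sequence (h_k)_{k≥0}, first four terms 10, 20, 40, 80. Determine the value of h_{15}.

Common ratio r = 2.
h_k = 10·2^(k-0).
h_{15} = 10·2^15 = 327680.

327680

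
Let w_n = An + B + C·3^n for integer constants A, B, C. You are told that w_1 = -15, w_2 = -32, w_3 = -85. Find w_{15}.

At n = 1, 2, 3: A + B + 3C = -15; 2A + B + 9C = -32; 3A + B + 27C = -85.
Subtracting the first from the second: A + 6C = -17.
Subtracting the second from the third: A + 18C = -53.
Solving: C = -3, A = 1, then B = -7.
Hence w_{15} = 1·15 + (-7) + (-3)·14348907 = -43046713.

-43046713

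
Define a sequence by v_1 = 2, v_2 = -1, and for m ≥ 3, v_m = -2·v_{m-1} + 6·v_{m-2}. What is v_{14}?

Iterate the recurrence:
v_3 = 14;  v_4 = -34;  v_5 = 152;  …;  v_{11} = 336608;  v_{12} = -1226272;  v_{13} = 4472192;  v_{14} = -16302016.

-16302016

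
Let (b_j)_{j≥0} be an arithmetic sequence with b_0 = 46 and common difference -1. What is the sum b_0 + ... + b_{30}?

b_j = 46 + (j - 0)·(-1).
b_{30} = 16; S = 31·(46 + 16)/2 = 961.

961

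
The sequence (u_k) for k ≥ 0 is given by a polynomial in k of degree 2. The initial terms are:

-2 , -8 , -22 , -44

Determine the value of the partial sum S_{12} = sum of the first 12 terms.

1st diffs: -6, -14, -22.
2nd diffs: -8, -8 (constant).
So u_k = -4k^2 - 2k - 2.
Continuing: …, -74, -112, -158, -212, …, u_{11} = -508.
Summing k = 0..11 (12 terms) gives -2180.

-2180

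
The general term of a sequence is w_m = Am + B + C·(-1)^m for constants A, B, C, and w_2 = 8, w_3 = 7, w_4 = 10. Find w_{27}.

31

The three given values yield: 2A + B + C = 8; 3A + B - C = 7; 4A + B + C = 10.
Subtracting the first from the second: A - 2C = -1.
Subtracting the second from the third: A + 2C = 3.
Solving: C = 1, A = 1, then B = 5.
So w_m = 1·m + 5 + 1·(-1)^m; at m=27 this is 31.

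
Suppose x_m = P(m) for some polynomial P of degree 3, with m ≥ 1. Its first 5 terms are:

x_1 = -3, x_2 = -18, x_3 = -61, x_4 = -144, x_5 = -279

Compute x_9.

-1579

1st diffs: -15, -43, -83, -135.
2nd diffs: -28, -40, -52.
3rd diffs: -12, -12 (constant).
So x_m = -2m^3 - 2m^2 + 5m - 4.
Evaluating at m = 9 gives x_9 = -1579.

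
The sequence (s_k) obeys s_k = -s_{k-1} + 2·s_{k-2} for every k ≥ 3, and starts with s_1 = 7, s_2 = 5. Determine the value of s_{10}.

-335

s_3 = 9;  s_4 = 1;  s_5 = 17;  s_6 = -15;  s_7 = 49;  s_8 = -79;  s_9 = 177;  s_{10} = -335.
(Characteristic roots are 1 and -2.)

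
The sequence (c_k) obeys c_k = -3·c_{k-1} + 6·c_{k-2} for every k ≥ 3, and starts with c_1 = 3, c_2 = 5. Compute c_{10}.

89829

Iterate the recurrence:
c_3 = 3; c_4 = 21; c_5 = -45; c_6 = 261; c_7 = -1053; c_8 = 4725; c_9 = -20493; c_{10} = 89829.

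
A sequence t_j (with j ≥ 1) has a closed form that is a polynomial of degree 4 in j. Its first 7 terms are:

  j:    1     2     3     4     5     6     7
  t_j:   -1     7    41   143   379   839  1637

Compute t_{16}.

1st diffs: 8, 34, 102, 236, 460, 798.
2nd diffs: 26, 68, 134, 224, 338.
3rd diffs: 42, 66, 90, 114.
4th diffs: 24, 24, 24 (constant).
Newton forward-difference form: t_j = -1 + 8·C(j-1,1) + 26·C(j-1,2) + 42·C(j-1,3) + 24·C(j-1,4).
At j = 16: j-1 = 15, so t_{16} = -1 + 120 + 2730 + 19110 + 32760 = 54719.

54719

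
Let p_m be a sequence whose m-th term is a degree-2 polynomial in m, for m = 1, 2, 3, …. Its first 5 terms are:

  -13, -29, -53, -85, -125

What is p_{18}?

-1373

1st diffs: -16, -24, -32, -40.
2nd diffs: -8, -8, -8 (constant).
So p_m = -4m^2 - 4m - 5.
Evaluating at m = 18 gives p_{18} = -1373.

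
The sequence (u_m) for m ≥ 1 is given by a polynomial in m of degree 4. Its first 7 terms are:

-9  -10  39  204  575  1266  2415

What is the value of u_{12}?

1st diffs: -1, 49, 165, 371, 691, 1149.
2nd diffs: 50, 116, 206, 320, 458.
3rd diffs: 66, 90, 114, 138.
4th diffs: 24, 24, 24 (constant).
Newton forward-difference form: u_m = -9 + (-1)·C(m-1,1) + 50·C(m-1,2) + 66·C(m-1,3) + 24·C(m-1,4).
At m = 12: m-1 = 11, so u_{12} = -9 - 11 + 2750 + 10890 + 7920 = 21540.

21540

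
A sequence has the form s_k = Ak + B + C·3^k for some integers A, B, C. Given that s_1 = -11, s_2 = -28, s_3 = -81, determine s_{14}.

-14348896

The three given values yield: A + B + 3C = -11; 2A + B + 9C = -28; 3A + B + 27C = -81.
Subtracting the first from the second: A + 6C = -17.
Subtracting the second from the third: A + 18C = -53.
Solving: C = -3, A = 1, then B = -3.
Hence s_{14} = 1·14 + (-3) + (-3)·4782969 = -14348896.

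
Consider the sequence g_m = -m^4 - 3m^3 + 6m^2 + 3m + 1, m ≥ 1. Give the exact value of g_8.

g_8 = -1·8^4 - 3·8^3 + 6·8^2 + 3·8 + 1 = -5223.

-5223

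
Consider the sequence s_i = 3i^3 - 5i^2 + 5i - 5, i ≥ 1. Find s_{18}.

s_{18} = 3·18^3 - 5·18^2 + 5·18 - 5 = 15961.

15961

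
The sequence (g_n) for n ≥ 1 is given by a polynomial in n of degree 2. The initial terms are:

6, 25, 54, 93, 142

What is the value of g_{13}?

894

1st diffs: 19, 29, 39, 49.
2nd diffs: 10, 10, 10 (constant).
So g_n = 5n^2 + 4n - 3.
Evaluating at n = 13 gives g_{13} = 894.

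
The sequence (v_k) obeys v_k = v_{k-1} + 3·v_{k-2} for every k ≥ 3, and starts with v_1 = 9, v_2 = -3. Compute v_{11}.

10239

Iterate the recurrence:
v_3 = 24  v_4 = 15  v_5 = 87  v_6 = 132  v_7 = 393  v_8 = 789  v_9 = 1968  v_{10} = 4335  v_{11} = 10239.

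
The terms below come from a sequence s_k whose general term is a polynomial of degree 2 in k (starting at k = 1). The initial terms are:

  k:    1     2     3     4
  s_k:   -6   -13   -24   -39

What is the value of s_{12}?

1st diffs: -7, -11, -15.
2nd diffs: -4, -4 (constant).
Newton forward-difference form: s_k = -6 + (-7)·C(k-1,1) + (-4)·C(k-1,2).
At k = 12: k-1 = 11, so s_{12} = -6 - 77 - 220 = -303.

-303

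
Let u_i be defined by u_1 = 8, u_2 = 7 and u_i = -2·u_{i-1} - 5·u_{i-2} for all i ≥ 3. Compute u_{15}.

Step forward from the initial values:
u_3 = -54;  u_4 = 73;  u_5 = 124;  …;  u_{12} = -71567;  u_{13} = 16804;  u_{14} = 324227;  u_{15} = -732474.

-732474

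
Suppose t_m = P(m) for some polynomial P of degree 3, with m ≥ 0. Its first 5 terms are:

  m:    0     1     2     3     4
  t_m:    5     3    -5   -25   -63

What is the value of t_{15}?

-3385

1st diffs: -2, -8, -20, -38.
2nd diffs: -6, -12, -18.
3rd diffs: -6, -6 (constant).
Newton forward-difference form: t_m = 5 + (-2)·C(m,1) + (-6)·C(m,2) + (-6)·C(m,3).
At m = 15: m = 15, so t_{15} = 5 - 30 - 630 - 2730 = -3385.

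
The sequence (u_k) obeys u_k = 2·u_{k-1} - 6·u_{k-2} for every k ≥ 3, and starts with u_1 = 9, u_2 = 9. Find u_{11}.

33984

Applying the relation repeatedly:
u_3 = -36;  u_4 = -126;  u_5 = -36;  u_6 = 684;  u_7 = 1584;  u_8 = -936;  u_9 = -11376;  u_{10} = -17136;  u_{11} = 33984.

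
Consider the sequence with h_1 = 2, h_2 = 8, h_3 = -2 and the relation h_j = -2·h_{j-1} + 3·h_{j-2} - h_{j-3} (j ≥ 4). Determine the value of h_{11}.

Applying the relation repeatedly:
h_4 = 26; h_5 = -66; h_6 = 212; h_7 = -648; h_8 = 1998; h_9 = -6152; h_{10} = 18946; h_{11} = -58346.

-58346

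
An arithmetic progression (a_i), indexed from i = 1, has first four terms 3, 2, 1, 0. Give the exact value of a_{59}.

-55

Common difference d = -1.
a_i = 3 + (i - 1)·(-1).
a_{59} = 3 + 58·(-1) = -55.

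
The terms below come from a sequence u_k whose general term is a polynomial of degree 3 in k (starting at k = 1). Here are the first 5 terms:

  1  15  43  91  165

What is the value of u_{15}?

3655

1st diffs: 14, 28, 48, 74.
2nd diffs: 14, 20, 26.
3rd diffs: 6, 6 (constant).
Newton forward-difference form: u_k = 1 + 14·C(k-1,1) + 14·C(k-1,2) + 6·C(k-1,3).
At k = 15: k-1 = 14, so u_{15} = 1 + 196 + 1274 + 2184 = 3655.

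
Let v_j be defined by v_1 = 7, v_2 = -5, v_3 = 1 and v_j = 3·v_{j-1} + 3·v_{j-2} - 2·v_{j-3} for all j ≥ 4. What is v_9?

v_4 = -26; v_5 = -65; v_6 = -275; v_7 = -968; v_8 = -3599; v_9 = -13151.

-13151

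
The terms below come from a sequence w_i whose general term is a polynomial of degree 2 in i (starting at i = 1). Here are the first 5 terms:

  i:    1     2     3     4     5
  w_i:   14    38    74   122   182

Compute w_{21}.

1st diffs: 24, 36, 48, 60.
2nd diffs: 12, 12, 12 (constant).
Newton forward-difference form: w_i = 14 + 24·C(i-1,1) + 12·C(i-1,2).
At i = 21: i-1 = 20, so w_{21} = 14 + 480 + 2280 = 2774.

2774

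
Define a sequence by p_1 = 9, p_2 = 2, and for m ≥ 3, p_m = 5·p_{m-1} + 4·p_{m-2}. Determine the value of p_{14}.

Step forward from the initial values:
p_3 = 46, p_4 = 238, p_5 = 1374, …, p_{11} = 47136766, p_{12} = 268753198, p_{13} = 1532313054, p_{14} = 8736578062.

8736578062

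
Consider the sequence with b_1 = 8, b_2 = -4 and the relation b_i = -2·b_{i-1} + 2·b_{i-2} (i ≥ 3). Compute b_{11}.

65920

Step forward from the initial values:
b_3 = 24; b_4 = -56; b_5 = 160; b_6 = -432; b_7 = 1184; b_8 = -3232; b_9 = 8832; b_{10} = -24128; b_{11} = 65920.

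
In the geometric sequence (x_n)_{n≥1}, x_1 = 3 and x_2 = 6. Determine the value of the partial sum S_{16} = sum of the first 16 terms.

Common ratio r = 2.
x_n = 3·2^(n-1).
S = 3·(2^16 - 1)/(2 - 1) = 3·(65536 - 1)/(1) = 196605.

196605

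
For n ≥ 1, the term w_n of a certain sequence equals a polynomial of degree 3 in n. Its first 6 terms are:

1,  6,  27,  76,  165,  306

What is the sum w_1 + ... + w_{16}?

1st diffs: 5, 21, 49, 89, 141.
2nd diffs: 16, 28, 40, 52.
3rd diffs: 12, 12, 12 (constant).
Newton forward-difference form: w_n = 1 + 5·C(n-1,1) + 16·C(n-1,2) + 12·C(n-1,3).
Continuing: …, 511, 792, 1161, 1630, …, w_{16} = 7216.
Summing n = 1..16 (16 terms) gives 31416.

31416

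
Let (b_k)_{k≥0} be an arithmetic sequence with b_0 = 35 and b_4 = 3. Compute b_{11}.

-53

Common difference d = (3 - 35) / (4 - 0) = -8.
b_k = 35 + (k - 0)·(-8).
b_{11} = 35 + 11·(-8) = -53.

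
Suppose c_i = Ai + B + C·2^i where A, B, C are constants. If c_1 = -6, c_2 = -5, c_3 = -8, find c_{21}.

The three given values yield: A + B + 2C = -6; 2A + B + 4C = -5; 3A + B + 8C = -8.
Subtracting the first from the second: A + 2C = 1.
Subtracting the second from the third: A + 4C = -3.
Solving: C = -2, A = 5, then B = -7.
So c_i = 5·i + (-7) + (-2)·2^i; at i=21 this is -4194206.

-4194206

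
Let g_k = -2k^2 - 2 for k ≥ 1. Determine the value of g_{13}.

-340

g_{13} = -2·13^2 - 2 = -340.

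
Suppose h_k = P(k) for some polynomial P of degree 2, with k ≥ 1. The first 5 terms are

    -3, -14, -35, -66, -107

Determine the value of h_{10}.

1st diffs: -11, -21, -31, -41.
2nd diffs: -10, -10, -10 (constant).
So h_k = -5k^2 + 4k - 2.
Evaluating at k = 10 gives h_{10} = -462.

-462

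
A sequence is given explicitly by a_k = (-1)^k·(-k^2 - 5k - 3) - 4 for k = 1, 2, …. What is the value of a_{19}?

(-1)^19 = -1; -k^2 - 5k - 3 at k=19 is -459; so a_{19} = 455.

455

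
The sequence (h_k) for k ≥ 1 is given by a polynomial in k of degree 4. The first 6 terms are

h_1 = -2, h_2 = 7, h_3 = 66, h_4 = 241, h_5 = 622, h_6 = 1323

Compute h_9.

6846

1st diffs: 9, 59, 175, 381, 701.
2nd diffs: 50, 116, 206, 320.
3rd diffs: 66, 90, 114.
4th diffs: 24, 24 (constant).
So h_k = k^4 + k^3 - 6k^2 + 5k - 3.
Evaluating at k = 9 gives h_9 = 6846.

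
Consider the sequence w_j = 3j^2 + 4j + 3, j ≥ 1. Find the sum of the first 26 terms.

Over j = 1..26: Σj = 351, Σj² = 6201.
Total = (3)·6201 + (4)·351 + (3)·26 = 20085.

20085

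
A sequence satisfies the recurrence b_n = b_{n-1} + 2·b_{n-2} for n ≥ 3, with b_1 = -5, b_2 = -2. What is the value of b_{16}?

Compute successive terms:
b_3 = -12  b_4 = -16  b_5 = -40  …  b_{13} = -9560  b_{14} = -19112  b_{15} = -38232  b_{16} = -76456.
(Characteristic roots are 2 and -1.)

-76456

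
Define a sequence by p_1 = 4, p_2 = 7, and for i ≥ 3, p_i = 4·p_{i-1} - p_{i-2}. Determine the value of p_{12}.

3347769

Iterate the recurrence:
p_3 = 24; p_4 = 89; p_5 = 332; p_6 = 1239; p_7 = 4624; p_8 = 17257; p_9 = 64404; p_{10} = 240359; p_{11} = 897032; p_{12} = 3347769.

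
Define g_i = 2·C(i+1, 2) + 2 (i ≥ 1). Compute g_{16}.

C(17, 2) = 136, so g_{16} = 274.

274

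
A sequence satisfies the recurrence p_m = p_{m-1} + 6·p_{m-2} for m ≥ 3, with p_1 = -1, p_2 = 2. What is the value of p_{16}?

32768

Step forward from the initial values:
p_3 = -4, p_4 = 8, p_5 = -16, …, p_{13} = -4096, p_{14} = 8192, p_{15} = -16384, p_{16} = 32768.
(Characteristic roots are 3 and -2.)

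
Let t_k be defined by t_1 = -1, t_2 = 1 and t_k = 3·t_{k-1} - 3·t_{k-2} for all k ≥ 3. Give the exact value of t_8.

-27

Applying the relation repeatedly:
t_3 = 6, t_4 = 15, t_5 = 27, t_6 = 36, t_7 = 27, t_8 = -27.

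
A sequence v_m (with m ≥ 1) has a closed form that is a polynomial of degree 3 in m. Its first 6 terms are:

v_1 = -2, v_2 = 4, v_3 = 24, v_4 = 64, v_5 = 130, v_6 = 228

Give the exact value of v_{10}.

1st diffs: 6, 20, 40, 66, 98.
2nd diffs: 14, 20, 26, 32.
3rd diffs: 6, 6, 6 (constant).
So v_m = m^3 + m^2 - 4m.
Evaluating at m = 10 gives v_{10} = 1060.

1060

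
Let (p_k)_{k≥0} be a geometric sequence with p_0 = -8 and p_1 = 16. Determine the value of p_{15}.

Common ratio r = -2.
p_k = (-8)·(-2)^(k-0).
p_{15} = (-8)·(-2)^15 = 262144.

262144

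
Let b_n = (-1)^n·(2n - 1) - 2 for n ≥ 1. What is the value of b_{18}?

33

(-1)^18 = 1; 2n - 1 at n=18 is 35; so b_{18} = 33.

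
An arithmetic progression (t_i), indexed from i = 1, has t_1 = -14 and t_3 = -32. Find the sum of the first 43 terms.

Common difference d = (-32 - (-14)) / (3 - 1) = -9.
t_i = -14 + (i - 1)·(-9).
t_{43} = -392; S = 43·(-14 + (-392))/2 = -8729.

-8729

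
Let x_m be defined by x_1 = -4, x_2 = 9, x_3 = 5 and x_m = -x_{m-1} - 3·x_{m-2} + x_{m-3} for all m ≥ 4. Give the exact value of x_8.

-10

Compute successive terms:
x_4 = -36, x_5 = 30, x_6 = 83, x_7 = -209, x_8 = -10.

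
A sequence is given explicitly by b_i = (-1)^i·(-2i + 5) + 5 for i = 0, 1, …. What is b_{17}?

34

(-1)^17 = -1; -2i + 5 at i=17 is -29; so b_{17} = 34.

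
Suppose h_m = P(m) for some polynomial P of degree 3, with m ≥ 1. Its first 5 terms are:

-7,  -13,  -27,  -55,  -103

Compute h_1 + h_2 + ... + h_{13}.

-7137

1st diffs: -6, -14, -28, -48.
2nd diffs: -8, -14, -20.
3rd diffs: -6, -6 (constant).
So h_m = -m^3 + 2m^2 - 5m - 3.
Continuing: …, -177, -283, -427, -615, …, h_{13} = -1927.
Summing m = 1..13 (13 terms) gives -7137.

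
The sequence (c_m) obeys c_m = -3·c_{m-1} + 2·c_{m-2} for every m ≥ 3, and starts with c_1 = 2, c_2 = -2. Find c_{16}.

-142545346

Step forward from the initial values:
c_3 = 10, c_4 = -34, c_5 = 122, …, c_{13} = 3155258, c_{14} = -11237618, c_{15} = 40023370, c_{16} = -142545346.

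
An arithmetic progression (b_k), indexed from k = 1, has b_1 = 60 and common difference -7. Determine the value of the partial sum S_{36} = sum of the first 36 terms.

b_k = 60 + (k - 1)·(-7).
b_{36} = -185; S = 36·(60 + (-185))/2 = -2250.

-2250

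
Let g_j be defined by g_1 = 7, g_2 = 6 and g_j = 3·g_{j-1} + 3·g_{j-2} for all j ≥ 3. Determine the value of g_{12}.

5857515

Iterate the recurrence:
g_3 = 39; g_4 = 135; g_5 = 522; g_6 = 1971; g_7 = 7479; g_8 = 28350; g_9 = 107487; g_{10} = 407511; g_{11} = 1544994; g_{12} = 5857515.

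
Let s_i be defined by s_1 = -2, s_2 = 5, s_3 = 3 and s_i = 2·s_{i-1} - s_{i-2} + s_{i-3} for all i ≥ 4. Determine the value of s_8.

10

Applying the relation repeatedly:
s_4 = -1, s_5 = 0, s_6 = 4, s_7 = 7, s_8 = 10.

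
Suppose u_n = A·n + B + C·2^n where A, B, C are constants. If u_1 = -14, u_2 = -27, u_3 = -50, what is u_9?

Plug in n = 1, 2, 3: A + B + 2C = -14; 2A + B + 4C = -27; 3A + B + 8C = -50.
Subtracting the first from the second: A + 2C = -13.
Subtracting the second from the third: A + 4C = -23.
Solving: C = -5, A = -3, then B = -1.
Therefore u_9 = -27 + (-1) + (-5)·512 = -2588.

-2588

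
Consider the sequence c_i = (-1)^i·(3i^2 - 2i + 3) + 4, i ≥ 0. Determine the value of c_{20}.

(-1)^20 = 1; 3i^2 - 2i + 3 at i=20 is 1163; so c_{20} = 1167.

1167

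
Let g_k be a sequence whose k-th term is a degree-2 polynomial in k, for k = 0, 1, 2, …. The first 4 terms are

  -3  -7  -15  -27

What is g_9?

-183

1st diffs: -4, -8, -12.
2nd diffs: -4, -4 (constant).
So g_k = -2k^2 - 2k - 3.
Evaluating at k = 9 gives g_9 = -183.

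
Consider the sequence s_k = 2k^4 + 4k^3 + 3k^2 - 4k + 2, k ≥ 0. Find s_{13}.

s_{13} = 2·13^4 + 4·13^3 + 3·13^2 - 4·13 + 2 = 66367.

66367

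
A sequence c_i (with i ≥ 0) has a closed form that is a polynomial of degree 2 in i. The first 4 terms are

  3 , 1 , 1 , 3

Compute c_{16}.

211

1st diffs: -2, 0, 2.
2nd diffs: 2, 2 (constant).
Newton forward-difference form: c_i = 3 + (-2)·C(i,1) + 2·C(i,2).
At i = 16: i = 16, so c_{16} = 3 - 32 + 240 = 211.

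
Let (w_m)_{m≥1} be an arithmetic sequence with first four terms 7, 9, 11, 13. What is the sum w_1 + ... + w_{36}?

Common difference d = 2.
w_m = 7 + (m - 1)·2.
w_{36} = 77; S = 36·(7 + 77)/2 = 1512.

1512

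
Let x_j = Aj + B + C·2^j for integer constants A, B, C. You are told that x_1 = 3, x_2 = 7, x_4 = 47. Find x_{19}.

2097075

Write the equations: A + B + 2C = 3; 2A + B + 4C = 7; 4A + B + 16C = 47.
Subtracting the first from the second: A + 2C = 4.
Subtracting the second from the third: 2A + 12C = 40.
Solving: C = 4, A = -4, then B = -1.
Therefore x_{19} = -76 + (-1) + 4·524288 = 2097075.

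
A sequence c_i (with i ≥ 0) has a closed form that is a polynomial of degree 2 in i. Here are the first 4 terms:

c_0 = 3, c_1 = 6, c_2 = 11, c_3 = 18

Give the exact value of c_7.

66

1st diffs: 3, 5, 7.
2nd diffs: 2, 2 (constant).
Newton forward-difference form: c_i = 3 + 3·C(i,1) + 2·C(i,2).
At i = 7: i = 7, so c_7 = 3 + 21 + 42 = 66.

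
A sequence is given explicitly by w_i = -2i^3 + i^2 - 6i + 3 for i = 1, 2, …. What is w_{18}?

-11445

w_{18} = -2·18^3 + 1·18^2 - 6·18 + 3 = -11445.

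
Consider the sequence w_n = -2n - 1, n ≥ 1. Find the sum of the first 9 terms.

-99

Over n = 1..9: Σn = 45.
Total = (-2)·45 + (-1)·9 = -99.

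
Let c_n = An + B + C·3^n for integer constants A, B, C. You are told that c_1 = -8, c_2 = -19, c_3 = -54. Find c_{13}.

-3188636

Plug in n = 1, 2, 3: A + B + 3C = -8; 2A + B + 9C = -19; 3A + B + 27C = -54.
Subtracting the first from the second: A + 6C = -11.
Subtracting the second from the third: A + 18C = -35.
Solving: C = -2, A = 1, then B = -3.
Hence c_{13} = 1·13 + (-3) + (-2)·1594323 = -3188636.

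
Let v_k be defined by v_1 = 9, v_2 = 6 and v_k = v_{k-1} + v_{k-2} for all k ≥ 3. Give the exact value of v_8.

150

Compute successive terms:
v_3 = 15  v_4 = 21  v_5 = 36  v_6 = 57  v_7 = 93  v_8 = 150.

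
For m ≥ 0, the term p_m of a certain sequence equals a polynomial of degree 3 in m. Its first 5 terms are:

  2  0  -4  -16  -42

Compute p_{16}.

-3630

1st diffs: -2, -4, -12, -26.
2nd diffs: -2, -8, -14.
3rd diffs: -6, -6 (constant).
Newton forward-difference form: p_m = 2 + (-2)·C(m,1) + (-2)·C(m,2) + (-6)·C(m,3).
At m = 16: m = 16, so p_{16} = 2 - 32 - 240 - 3360 = -3630.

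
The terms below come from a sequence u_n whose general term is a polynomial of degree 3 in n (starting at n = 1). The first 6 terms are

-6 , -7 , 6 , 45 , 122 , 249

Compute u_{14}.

4505

1st diffs: -1, 13, 39, 77, 127.
2nd diffs: 14, 26, 38, 50.
3rd diffs: 12, 12, 12 (constant).
Newton forward-difference form: u_n = -6 + (-1)·C(n-1,1) + 14·C(n-1,2) + 12·C(n-1,3).
At n = 14: n-1 = 13, so u_{14} = -6 - 13 + 1092 + 3432 = 4505.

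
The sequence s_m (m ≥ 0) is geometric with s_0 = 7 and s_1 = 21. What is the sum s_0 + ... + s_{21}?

Common ratio r = 3.
s_m = 7·3^(m-0).
S = 7·(3^22 - 1)/(3 - 1) = 7·(31381059609 - 1)/(2) = 109833708628.

109833708628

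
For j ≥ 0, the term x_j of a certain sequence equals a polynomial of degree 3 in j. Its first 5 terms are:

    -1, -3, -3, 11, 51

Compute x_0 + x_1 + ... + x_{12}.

8983

1st diffs: -2, 0, 14, 40.
2nd diffs: 2, 14, 26.
3rd diffs: 12, 12 (constant).
Newton forward-difference form: x_j = -1 + (-2)·C(j,1) + 2·C(j,2) + 12·C(j,3).
Continuing: …, 129, 257, 447, 711, …, x_{12} = 2747.
Summing j = 0..12 (13 terms) gives 8983.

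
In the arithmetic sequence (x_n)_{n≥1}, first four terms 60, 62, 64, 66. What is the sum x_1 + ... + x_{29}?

2552

Common difference d = 2.
x_n = 60 + (n - 1)·2.
x_{29} = 116; S = 29·(60 + 116)/2 = 2552.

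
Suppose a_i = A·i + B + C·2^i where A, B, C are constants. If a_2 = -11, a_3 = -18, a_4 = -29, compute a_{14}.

The three given values yield: 2A + B + 4C = -11; 3A + B + 8C = -18; 4A + B + 16C = -29.
Subtracting the first from the second: A + 4C = -7.
Subtracting the second from the third: A + 8C = -11.
Solving: C = -1, A = -3, then B = -1.
So a_i = -3·i + (-1) + (-1)·2^i; at i=14 this is -16427.

-16427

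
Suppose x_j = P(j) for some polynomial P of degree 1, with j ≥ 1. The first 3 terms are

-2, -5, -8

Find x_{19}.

-56

1st diffs: -3, -3 (constant).
So x_j = -3j + 1.
Evaluating at j = 19 gives x_{19} = -56.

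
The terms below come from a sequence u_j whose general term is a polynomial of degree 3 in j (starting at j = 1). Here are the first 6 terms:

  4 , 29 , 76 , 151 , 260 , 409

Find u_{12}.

1st diffs: 25, 47, 75, 109, 149.
2nd diffs: 22, 28, 34, 40.
3rd diffs: 6, 6, 6 (constant).
Newton forward-difference form: u_j = 4 + 25·C(j-1,1) + 22·C(j-1,2) + 6·C(j-1,3).
At j = 12: j-1 = 11, so u_{12} = 4 + 275 + 1210 + 990 = 2479.

2479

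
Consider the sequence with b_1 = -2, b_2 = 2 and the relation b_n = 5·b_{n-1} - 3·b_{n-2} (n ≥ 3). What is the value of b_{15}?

Step forward from the initial values:
b_3 = 16  b_4 = 74  b_5 = 322  …  b_{12} = 8811164  b_{13} = 37912462  b_{14} = 163128818  b_{15} = 701906704.

701906704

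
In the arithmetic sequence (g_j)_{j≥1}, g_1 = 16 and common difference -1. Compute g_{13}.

g_j = 16 + (j - 1)·(-1).
g_{13} = 16 + 12·(-1) = 4.

4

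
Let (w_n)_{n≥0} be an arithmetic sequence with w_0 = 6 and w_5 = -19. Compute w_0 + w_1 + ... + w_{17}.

Common difference d = (-19 - 6) / (5 - 0) = -5.
w_n = 6 + (n - 0)·(-5).
w_{17} = -79; S = 18·(6 + (-79))/2 = -657.

-657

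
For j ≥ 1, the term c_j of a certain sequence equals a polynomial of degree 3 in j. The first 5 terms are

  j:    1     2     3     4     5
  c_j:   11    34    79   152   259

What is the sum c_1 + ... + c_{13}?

1st diffs: 23, 45, 73, 107.
2nd diffs: 22, 28, 34.
3rd diffs: 6, 6 (constant).
Newton forward-difference form: c_j = 11 + 23·C(j-1,1) + 22·C(j-1,2) + 6·C(j-1,3).
Continuing: …, 406, 599, 844, 1147, …, c_{13} = 3059.
Summing j = 1..13 (13 terms) gives 12519.

12519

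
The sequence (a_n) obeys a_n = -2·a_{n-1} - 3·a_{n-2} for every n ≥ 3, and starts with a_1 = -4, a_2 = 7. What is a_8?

211

Applying the relation repeatedly:
a_3 = -2  a_4 = -17  a_5 = 40  a_6 = -29  a_7 = -62  a_8 = 211.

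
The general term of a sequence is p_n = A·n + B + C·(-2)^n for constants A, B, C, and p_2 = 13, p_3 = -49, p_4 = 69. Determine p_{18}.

Plug in n = 2, 3, 4: 2A + B + 4C = 13; 3A + B - 8C = -49; 4A + B + 16C = 69.
Subtracting the first from the second: A - 12C = -62.
Subtracting the second from the third: A + 24C = 118.
Solving: C = 5, A = -2, then B = -3.
Hence p_{18} = -2·18 + (-3) + 5·262144 = 1310681.

1310681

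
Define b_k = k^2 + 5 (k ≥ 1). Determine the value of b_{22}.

489

b_{22} = 1·22^2 + 5 = 489.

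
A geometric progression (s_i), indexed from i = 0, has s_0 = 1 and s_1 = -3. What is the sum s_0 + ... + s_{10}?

Common ratio r = -3.
s_i = 1·(-3)^(i-0).
S = 1·((-3)^11 - 1)/(-3 - 1) = 1·(-177147 - 1)/(-4) = 44287.

44287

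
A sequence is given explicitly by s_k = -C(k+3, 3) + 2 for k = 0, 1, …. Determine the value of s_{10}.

C(13, 3) = 286, so s_{10} = -284.

-284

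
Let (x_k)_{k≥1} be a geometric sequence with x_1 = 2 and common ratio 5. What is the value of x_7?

31250

x_k = 2·5^(k-1).
x_7 = 2·5^6 = 31250.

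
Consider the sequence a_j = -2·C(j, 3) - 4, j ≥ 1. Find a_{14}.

C(14, 3) = 364, so a_{14} = -732.

-732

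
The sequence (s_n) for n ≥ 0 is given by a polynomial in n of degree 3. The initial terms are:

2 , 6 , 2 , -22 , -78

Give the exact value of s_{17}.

-9178

1st diffs: 4, -4, -24, -56.
2nd diffs: -8, -20, -32.
3rd diffs: -12, -12 (constant).
So s_n = -2n^3 + 2n^2 + 4n + 2.
Evaluating at n = 17 gives s_{17} = -9178.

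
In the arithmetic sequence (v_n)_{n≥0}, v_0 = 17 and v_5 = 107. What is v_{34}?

629

Common difference d = (107 - 17) / (5 - 0) = 18.
v_n = 17 + (n - 0)·18.
v_{34} = 17 + 34·18 = 629.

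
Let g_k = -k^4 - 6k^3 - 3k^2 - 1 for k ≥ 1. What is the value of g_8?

g_8 = -1·8^4 - 6·8^3 - 3·8^2 - 1 = -7361.

-7361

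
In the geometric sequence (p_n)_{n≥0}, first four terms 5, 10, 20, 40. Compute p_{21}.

Common ratio r = 2.
p_n = 5·2^(n-0).
p_{21} = 5·2^21 = 10485760.

10485760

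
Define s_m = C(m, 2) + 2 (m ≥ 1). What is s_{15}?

107

C(15, 2) = 105, so s_{15} = 107.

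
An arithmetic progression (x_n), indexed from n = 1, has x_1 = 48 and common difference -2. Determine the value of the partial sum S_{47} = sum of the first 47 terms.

94

x_n = 48 + (n - 1)·(-2).
x_{47} = -44; S = 47·(48 + (-44))/2 = 94.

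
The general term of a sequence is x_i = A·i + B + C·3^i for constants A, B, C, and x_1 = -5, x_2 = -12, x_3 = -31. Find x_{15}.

-14348923

Write the equations: A + B + 3C = -5; 2A + B + 9C = -12; 3A + B + 27C = -31.
Subtracting the first from the second: A + 6C = -7.
Subtracting the second from the third: A + 18C = -19.
Solving: C = -1, A = -1, then B = -1.
Hence x_{15} = -1·15 + (-1) + (-1)·14348907 = -14348923.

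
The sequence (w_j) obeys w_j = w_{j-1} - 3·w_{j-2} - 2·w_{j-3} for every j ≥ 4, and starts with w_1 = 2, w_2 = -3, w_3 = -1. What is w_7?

-44

Applying the relation repeatedly:
w_4 = 4;  w_5 = 13;  w_6 = 3;  w_7 = -44.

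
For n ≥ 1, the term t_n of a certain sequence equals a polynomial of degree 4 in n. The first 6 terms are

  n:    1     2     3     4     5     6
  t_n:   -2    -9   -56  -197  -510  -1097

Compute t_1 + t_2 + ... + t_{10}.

-22523

1st diffs: -7, -47, -141, -313, -587.
2nd diffs: -40, -94, -172, -274.
3rd diffs: -54, -78, -102.
4th diffs: -24, -24 (constant).
Newton forward-difference form: t_n = -2 + (-7)·C(n-1,1) + (-40)·C(n-1,2) + (-54)·C(n-1,3) + (-24)·C(n-1,4).
Continuing: -2084, -3621, -5882, -9065.
Summing n = 1..10 (10 terms) gives -22523.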